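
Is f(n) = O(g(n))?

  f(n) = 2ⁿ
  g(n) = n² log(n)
False

f(n) = 2ⁿ is O(2ⁿ), and g(n) = n² log(n) is O(n² log n).
Since O(2ⁿ) grows faster than O(n² log n), f(n) = O(g(n)) is false.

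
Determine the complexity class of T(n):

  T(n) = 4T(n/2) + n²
Θ(n² log n)

Master Theorem: a = 4, b = 2, f(n) = n².
Compute the critical exponent d = log₂(4) = 2.
Compare f(n) = Θ(n²) against n^d:
  k = 2 = d, so f(n) = Θ(n^d) — Case 2.
  Work is balanced across levels: T(n) = Θ(n^d log n) = Θ(n² log n).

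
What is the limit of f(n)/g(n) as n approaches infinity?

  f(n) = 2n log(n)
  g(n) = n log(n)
2

Since 2n log(n) and n log(n) have the same growth rate (O(n log n)),
the ratio converges to a constant: 2.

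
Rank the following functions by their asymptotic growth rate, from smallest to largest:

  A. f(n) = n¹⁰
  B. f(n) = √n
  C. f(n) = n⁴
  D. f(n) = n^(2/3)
B < D < C < A

Comparing growth rates:
B = √n is O(√n)
D = n^(2/3) is O(n^(2/3))
C = n⁴ is O(n⁴)
A = n¹⁰ is O(n¹⁰)

Therefore, the order from slowest to fastest is: B < D < C < A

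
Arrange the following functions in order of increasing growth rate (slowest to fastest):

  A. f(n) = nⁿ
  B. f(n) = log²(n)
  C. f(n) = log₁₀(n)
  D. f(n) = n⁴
C < B < D < A

Comparing growth rates:
C = log₁₀(n) is O(log n)
B = log²(n) is O(log² n)
D = n⁴ is O(n⁴)
A = nⁿ is O(nⁿ)

Therefore, the order from slowest to fastest is: C < B < D < A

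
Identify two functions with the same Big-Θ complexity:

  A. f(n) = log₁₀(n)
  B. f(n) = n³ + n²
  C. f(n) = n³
B and C

Examining each function:
  A. log₁₀(n) is O(log n)
  B. n³ + n² is O(n³)
  C. n³ is O(n³)

Functions B and C both have the same complexity class.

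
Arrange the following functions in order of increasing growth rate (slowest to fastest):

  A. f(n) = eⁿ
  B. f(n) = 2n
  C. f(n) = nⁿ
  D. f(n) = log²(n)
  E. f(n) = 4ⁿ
D < B < A < E < C

Comparing growth rates:
D = log²(n) is O(log² n)
B = 2n is O(n)
A = eⁿ is O(eⁿ)
E = 4ⁿ is O(4ⁿ)
C = nⁿ is O(nⁿ)

Therefore, the order from slowest to fastest is: D < B < A < E < C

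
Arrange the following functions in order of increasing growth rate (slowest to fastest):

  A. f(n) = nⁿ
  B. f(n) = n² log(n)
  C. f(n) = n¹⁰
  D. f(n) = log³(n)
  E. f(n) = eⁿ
D < B < C < E < A

Comparing growth rates:
D = log³(n) is O(log³ n)
B = n² log(n) is O(n² log n)
C = n¹⁰ is O(n¹⁰)
E = eⁿ is O(eⁿ)
A = nⁿ is O(nⁿ)

Therefore, the order from slowest to fastest is: D < B < C < E < A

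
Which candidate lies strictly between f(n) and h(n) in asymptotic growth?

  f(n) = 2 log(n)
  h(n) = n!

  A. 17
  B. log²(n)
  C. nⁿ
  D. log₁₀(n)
B

We need g(n) with 2 log(n) = o(g(n)) and g(n) = o(n!), i.e. O(log n) ≺ g ≺ O(n!).
Check each option:
  A. 17 — O(1) does not grow strictly faster than f(n)
  B. log²(n) — O(log² n) is strictly between O(log n) and O(n!) ✓
  C. nⁿ — O(nⁿ) does not grow strictly slower than h(n)
  D. log₁₀(n) — O(log n) does not grow strictly faster than f(n)

Only option B (log²(n)) lies strictly between.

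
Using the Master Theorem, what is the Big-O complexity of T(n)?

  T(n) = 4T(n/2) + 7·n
Θ(n²)

Master Theorem: a = 4, b = 2, f(n) = 7·n.
Compute the critical exponent d = log₂(4) = 2.
Compare f(n) = Θ(n) against n^d:
  k = 1 < d = 2, so f(n) = O(n^(d-ε)) — Case 1.
  The recursion cost dominates: T(n) = Θ(n^d) = Θ(n²).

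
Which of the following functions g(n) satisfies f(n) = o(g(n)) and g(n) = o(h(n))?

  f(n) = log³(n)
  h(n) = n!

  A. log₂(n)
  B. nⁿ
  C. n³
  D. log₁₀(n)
C

We need g(n) with log³(n) = o(g(n)) and g(n) = o(n!), i.e. O(log³ n) ≺ g ≺ O(n!).
Check each option:
  A. log₂(n) — O(log n) does not grow strictly faster than f(n)
  B. nⁿ — O(nⁿ) does not grow strictly slower than h(n)
  C. n³ — O(n³) is strictly between O(log³ n) and O(n!) ✓
  D. log₁₀(n) — O(log n) does not grow strictly faster than f(n)

Only option C (n³) lies strictly between.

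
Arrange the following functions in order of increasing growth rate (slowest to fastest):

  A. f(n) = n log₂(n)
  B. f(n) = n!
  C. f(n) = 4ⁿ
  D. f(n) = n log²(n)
A < D < C < B

Comparing growth rates:
A = n log₂(n) is O(n log n)
D = n log²(n) is O(n log² n)
C = 4ⁿ is O(4ⁿ)
B = n! is O(n!)

Therefore, the order from slowest to fastest is: A < D < C < B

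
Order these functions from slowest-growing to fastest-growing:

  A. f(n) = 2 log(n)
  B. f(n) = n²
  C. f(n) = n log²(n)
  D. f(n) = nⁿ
A < C < B < D

Comparing growth rates:
A = 2 log(n) is O(log n)
C = n log²(n) is O(n log² n)
B = n² is O(n²)
D = nⁿ is O(nⁿ)

Therefore, the order from slowest to fastest is: A < C < B < D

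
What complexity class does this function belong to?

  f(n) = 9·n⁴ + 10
O(n⁴)

The dominant term in 9·n⁴ + 10 is 9·n⁴, which is Θ(n⁴).
Lower-order terms (10) are asymptotically negligible.
Constants are absorbed, so the tightest bound is O(n⁴).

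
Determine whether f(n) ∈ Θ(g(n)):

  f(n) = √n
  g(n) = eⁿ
False

f(n) = √n is O(√n), and g(n) = eⁿ is O(eⁿ).
Since they have different growth rates, f(n) = Θ(g(n)) is false.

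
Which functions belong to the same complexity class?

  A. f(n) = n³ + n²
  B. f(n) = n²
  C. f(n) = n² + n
B and C

Examining each function:
  A. n³ + n² is O(n³)
  B. n² is O(n²)
  C. n² + n is O(n²)

Functions B and C both have the same complexity class.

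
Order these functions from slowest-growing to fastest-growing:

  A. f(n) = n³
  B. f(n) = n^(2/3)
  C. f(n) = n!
B < A < C

Comparing growth rates:
B = n^(2/3) is O(n^(2/3))
A = n³ is O(n³)
C = n! is O(n!)

Therefore, the order from slowest to fastest is: B < A < C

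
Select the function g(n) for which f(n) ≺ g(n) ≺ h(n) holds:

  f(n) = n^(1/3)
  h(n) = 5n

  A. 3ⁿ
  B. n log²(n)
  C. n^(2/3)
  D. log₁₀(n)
C

We need g(n) with n^(1/3) = o(g(n)) and g(n) = o(5n), i.e. O(n^(1/3)) ≺ g ≺ O(n).
Check each option:
  A. 3ⁿ — O(3ⁿ) does not grow strictly slower than h(n)
  B. n log²(n) — O(n log² n) does not grow strictly slower than h(n)
  C. n^(2/3) — O(n^(2/3)) is strictly between O(n^(1/3)) and O(n) ✓
  D. log₁₀(n) — O(log n) does not grow strictly faster than f(n)

Only option C (n^(2/3)) lies strictly between.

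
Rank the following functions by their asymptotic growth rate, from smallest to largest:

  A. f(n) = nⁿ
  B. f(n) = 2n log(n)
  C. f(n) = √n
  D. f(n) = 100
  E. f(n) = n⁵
D < C < B < E < A

Comparing growth rates:
D = 100 is O(1)
C = √n is O(√n)
B = 2n log(n) is O(n log n)
E = n⁵ is O(n⁵)
A = nⁿ is O(nⁿ)

Therefore, the order from slowest to fastest is: D < C < B < E < A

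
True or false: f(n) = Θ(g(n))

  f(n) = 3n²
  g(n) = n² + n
True

f(n) = 3n² and g(n) = n² + n are both O(n²).
Since they have the same asymptotic growth rate, f(n) = Θ(g(n)) is true.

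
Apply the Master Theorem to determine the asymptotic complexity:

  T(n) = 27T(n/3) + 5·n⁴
Θ(n⁴)

Master Theorem: a = 27, b = 3, f(n) = 5·n⁴.
Compute the critical exponent d = log₃(27) = 3.
Compare f(n) = Θ(n⁴) against n^d:
  k = 4 > d = 3, so f(n) = Ω(n^(d+ε)) — Case 3.
  Regularity: a·(n/b)^4/n^4 = a/b^4 = 27/81 < 1 ✓.
  The top-level work dominates: T(n) = Θ(f(n)) = Θ(n⁴).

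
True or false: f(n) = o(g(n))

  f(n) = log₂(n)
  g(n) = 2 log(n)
False

f(n) = log₂(n) is O(log n), and g(n) = 2 log(n) is O(log n).
Since they have the same growth rate, f(n) = o(g(n)) is false.
(f = o(g) requires f to grow strictly slower, not equal.)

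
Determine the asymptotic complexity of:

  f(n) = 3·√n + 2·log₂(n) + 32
O(√n)

The dominant term in 3·√n + 2·log₂(n) + 32 is 3·√n, which is Θ(√n).
Lower-order terms (2·log₂(n), 32) are asymptotically negligible.
Constants are absorbed, so the tightest bound is O(√n).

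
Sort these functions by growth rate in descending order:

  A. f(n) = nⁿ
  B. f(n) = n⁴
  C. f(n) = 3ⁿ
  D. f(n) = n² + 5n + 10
A > C > B > D

Comparing growth rates:
A = nⁿ is O(nⁿ)
C = 3ⁿ is O(3ⁿ)
B = n⁴ is O(n⁴)
D = n² + 5n + 10 is O(n²)

Therefore, the order from fastest to slowest is: A > C > B > D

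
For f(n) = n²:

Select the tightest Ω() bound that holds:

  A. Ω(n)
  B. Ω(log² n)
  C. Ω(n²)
C

f(n) = n² is Ω(n²).
All listed options are valid Big-Ω bounds (lower bounds),
but Ω(n²) is the tightest (largest valid bound).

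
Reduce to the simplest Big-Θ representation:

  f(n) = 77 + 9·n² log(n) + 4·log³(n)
Θ(n² log n)

Order the terms by growth rate: 77 ≺ 4·log³(n) ≺ 9·n² log(n).
The fastest-growing term 9·n² log(n) dominates as n → ∞; dropping its constant factor gives Θ(n² log n).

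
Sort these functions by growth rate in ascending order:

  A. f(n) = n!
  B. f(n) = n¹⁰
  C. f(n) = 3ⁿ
B < C < A

Comparing growth rates:
B = n¹⁰ is O(n¹⁰)
C = 3ⁿ is O(3ⁿ)
A = n! is O(n!)

Therefore, the order from slowest to fastest is: B < C < A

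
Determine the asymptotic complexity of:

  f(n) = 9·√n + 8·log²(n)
O(√n)

The dominant term in 9·√n + 8·log²(n) is 9·√n, which is Θ(√n).
Lower-order terms (8·log²(n)) are asymptotically negligible.
Constants are absorbed, so the tightest bound is O(√n).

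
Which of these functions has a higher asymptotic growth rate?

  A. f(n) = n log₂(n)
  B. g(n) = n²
B

f(n) = n log₂(n) is O(n log n), while g(n) = n² is O(n²).
Since O(n²) grows faster than O(n log n), g(n) dominates.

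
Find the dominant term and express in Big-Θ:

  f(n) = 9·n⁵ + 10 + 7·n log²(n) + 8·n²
Θ(n⁵)

Order the terms by growth rate: 10 ≺ 7·n log²(n) ≺ 8·n² ≺ 9·n⁵.
The fastest-growing term 9·n⁵ dominates as n → ∞; dropping its constant factor gives Θ(n⁵).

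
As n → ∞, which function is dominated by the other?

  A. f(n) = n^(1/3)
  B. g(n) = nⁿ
A

f(n) = n^(1/3) is O(n^(1/3)), while g(n) = nⁿ is O(nⁿ).
Since O(n^(1/3)) grows slower than O(nⁿ), f(n) is dominated.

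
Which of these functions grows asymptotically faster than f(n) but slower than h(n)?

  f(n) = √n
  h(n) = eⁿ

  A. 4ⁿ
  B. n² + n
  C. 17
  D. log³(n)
B

We need g(n) with √n = o(g(n)) and g(n) = o(eⁿ), i.e. O(√n) ≺ g ≺ O(eⁿ).
Check each option:
  A. 4ⁿ — O(4ⁿ) does not grow strictly slower than h(n)
  B. n² + n — O(n²) is strictly between O(√n) and O(eⁿ) ✓
  C. 17 — O(1) does not grow strictly faster than f(n)
  D. log³(n) — O(log³ n) does not grow strictly faster than f(n)

Only option B (n² + n) lies strictly between.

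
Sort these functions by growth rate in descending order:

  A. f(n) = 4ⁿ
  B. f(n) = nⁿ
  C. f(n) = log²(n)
B > A > C

Comparing growth rates:
B = nⁿ is O(nⁿ)
A = 4ⁿ is O(4ⁿ)
C = log²(n) is O(log² n)

Therefore, the order from fastest to slowest is: B > A > C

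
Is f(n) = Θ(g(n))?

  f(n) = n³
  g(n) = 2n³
True

f(n) = n³ and g(n) = 2n³ are both O(n³).
Since they have the same asymptotic growth rate, f(n) = Θ(g(n)) is true.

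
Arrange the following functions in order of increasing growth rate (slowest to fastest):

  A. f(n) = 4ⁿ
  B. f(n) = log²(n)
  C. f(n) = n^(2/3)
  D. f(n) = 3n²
B < C < D < A

Comparing growth rates:
B = log²(n) is O(log² n)
C = n^(2/3) is O(n^(2/3))
D = 3n² is O(n²)
A = 4ⁿ is O(4ⁿ)

Therefore, the order from slowest to fastest is: B < C < D < A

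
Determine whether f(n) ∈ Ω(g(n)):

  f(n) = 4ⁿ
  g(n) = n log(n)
True

f(n) = 4ⁿ is O(4ⁿ), and g(n) = n log(n) is O(n log n).
Since O(4ⁿ) grows at least as fast as O(n log n), f(n) = Ω(g(n)) is true.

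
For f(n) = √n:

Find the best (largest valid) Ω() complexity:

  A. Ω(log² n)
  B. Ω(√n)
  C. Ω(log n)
B

f(n) = √n is Ω(√n).
All listed options are valid Big-Ω bounds (lower bounds),
but Ω(√n) is the tightest (largest valid bound).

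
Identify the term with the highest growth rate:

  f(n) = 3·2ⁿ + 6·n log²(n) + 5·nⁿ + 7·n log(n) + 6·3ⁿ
5·nⁿ

Looking at each term:
  - 3·2ⁿ is O(2ⁿ)
  - 6·n log²(n) is O(n log² n)
  - 5·nⁿ is O(nⁿ)
  - 7·n log(n) is O(n log n)
  - 6·3ⁿ is O(3ⁿ)

The term 5·nⁿ (O(nⁿ)) grows fastest and dominates all others.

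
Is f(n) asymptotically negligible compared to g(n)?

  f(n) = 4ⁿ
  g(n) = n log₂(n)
False

f(n) = 4ⁿ is O(4ⁿ), and g(n) = n log₂(n) is O(n log n).
Since O(4ⁿ) grows faster than or equal to O(n log n), f(n) = o(g(n)) is false.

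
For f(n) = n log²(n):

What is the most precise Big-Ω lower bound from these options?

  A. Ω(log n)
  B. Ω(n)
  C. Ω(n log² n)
C

f(n) = n log²(n) is Ω(n log² n).
All listed options are valid Big-Ω bounds (lower bounds),
but Ω(n log² n) is the tightest (largest valid bound).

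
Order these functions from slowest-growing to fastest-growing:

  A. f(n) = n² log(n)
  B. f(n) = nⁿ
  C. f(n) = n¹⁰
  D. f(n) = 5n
D < A < C < B

Comparing growth rates:
D = 5n is O(n)
A = n² log(n) is O(n² log n)
C = n¹⁰ is O(n¹⁰)
B = nⁿ is O(nⁿ)

Therefore, the order from slowest to fastest is: D < A < C < B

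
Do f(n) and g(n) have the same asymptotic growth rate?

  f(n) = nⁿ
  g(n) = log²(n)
False

f(n) = nⁿ is O(nⁿ), and g(n) = log²(n) is O(log² n).
Since they have different growth rates, f(n) = Θ(g(n)) is false.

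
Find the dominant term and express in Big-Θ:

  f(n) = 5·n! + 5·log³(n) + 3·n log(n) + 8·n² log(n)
Θ(n!)

Order the terms by growth rate: 5·log³(n) ≺ 3·n log(n) ≺ 8·n² log(n) ≺ 5·n!.
The fastest-growing term 5·n! dominates as n → ∞; dropping its constant factor gives Θ(n!).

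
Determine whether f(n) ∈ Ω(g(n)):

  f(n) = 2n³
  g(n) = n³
True

f(n) = 2n³ and g(n) = n³ are both O(n³).
Big-Ω permits equal growth rates (f ≥ c·g for some c > 0), so f(n) = Ω(g(n)) is true.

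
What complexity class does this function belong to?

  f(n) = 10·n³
O(n³)

The dominant term in 10·n³ is 10·n³, which is Θ(n³).
Constants are absorbed, so the tightest bound is O(n³).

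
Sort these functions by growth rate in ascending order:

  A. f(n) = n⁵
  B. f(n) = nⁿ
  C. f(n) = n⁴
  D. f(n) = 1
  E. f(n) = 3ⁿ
D < C < A < E < B

Comparing growth rates:
D = 1 is O(1)
C = n⁴ is O(n⁴)
A = n⁵ is O(n⁵)
E = 3ⁿ is O(3ⁿ)
B = nⁿ is O(nⁿ)

Therefore, the order from slowest to fastest is: D < C < A < E < B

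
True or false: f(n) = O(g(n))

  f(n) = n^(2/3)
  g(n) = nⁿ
True

f(n) = n^(2/3) is O(n^(2/3)), and g(n) = nⁿ is O(nⁿ).
Since O(n^(2/3)) ⊆ O(nⁿ) (f grows no faster than g), f(n) = O(g(n)) is true.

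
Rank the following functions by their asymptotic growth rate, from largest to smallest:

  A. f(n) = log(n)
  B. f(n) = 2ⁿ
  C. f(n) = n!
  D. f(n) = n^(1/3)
C > B > D > A

Comparing growth rates:
C = n! is O(n!)
B = 2ⁿ is O(2ⁿ)
D = n^(1/3) is O(n^(1/3))
A = log(n) is O(log n)

Therefore, the order from fastest to slowest is: C > B > D > A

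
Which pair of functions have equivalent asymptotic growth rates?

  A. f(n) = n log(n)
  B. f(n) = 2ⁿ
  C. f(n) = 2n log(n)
A and C

Examining each function:
  A. n log(n) is O(n log n)
  B. 2ⁿ is O(2ⁿ)
  C. 2n log(n) is O(n log n)

Functions A and C both have the same complexity class.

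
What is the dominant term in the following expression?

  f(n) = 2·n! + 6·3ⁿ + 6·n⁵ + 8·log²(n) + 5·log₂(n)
2·n!

Looking at each term:
  - 2·n! is O(n!)
  - 6·3ⁿ is O(3ⁿ)
  - 6·n⁵ is O(n⁵)
  - 8·log²(n) is O(log² n)
  - 5·log₂(n) is O(log n)

The term 2·n! (O(n!)) grows fastest and dominates all others.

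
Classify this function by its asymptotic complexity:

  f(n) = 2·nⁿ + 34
O(nⁿ)

The dominant term in 2·nⁿ + 34 is 2·nⁿ, which is Θ(nⁿ).
Lower-order terms (34) are asymptotically negligible.
Constants are absorbed, so the tightest bound is O(nⁿ).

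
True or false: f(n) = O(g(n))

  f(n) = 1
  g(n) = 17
True

f(n) = 1 and g(n) = 17 are both O(1).
Big-O permits equal growth rates (f ≤ c·g for some c), so f(n) = O(g(n)) is true.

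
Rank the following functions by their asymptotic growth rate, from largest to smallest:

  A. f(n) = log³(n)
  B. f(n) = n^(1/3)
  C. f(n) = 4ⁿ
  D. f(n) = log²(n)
C > B > A > D

Comparing growth rates:
C = 4ⁿ is O(4ⁿ)
B = n^(1/3) is O(n^(1/3))
A = log³(n) is O(log³ n)
D = log²(n) is O(log² n)

Therefore, the order from fastest to slowest is: C > B > A > D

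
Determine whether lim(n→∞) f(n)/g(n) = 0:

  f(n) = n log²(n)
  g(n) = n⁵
True

f(n) = n log²(n) is O(n log² n), and g(n) = n⁵ is O(n⁵).
Since O(n log² n) grows strictly slower than O(n⁵), f(n) = o(g(n)) is true.
This means lim(n→∞) f(n)/g(n) = 0.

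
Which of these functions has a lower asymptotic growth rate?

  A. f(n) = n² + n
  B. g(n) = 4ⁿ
A

f(n) = n² + n is O(n²), while g(n) = 4ⁿ is O(4ⁿ).
Since O(n²) grows slower than O(4ⁿ), f(n) is dominated.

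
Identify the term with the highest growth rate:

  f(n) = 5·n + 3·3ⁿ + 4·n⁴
3·3ⁿ

Looking at each term:
  - 5·n is O(n)
  - 3·3ⁿ is O(3ⁿ)
  - 4·n⁴ is O(n⁴)

The term 3·3ⁿ (O(3ⁿ)) grows fastest and dominates all others.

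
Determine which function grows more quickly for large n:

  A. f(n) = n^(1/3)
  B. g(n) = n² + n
B

f(n) = n^(1/3) is O(n^(1/3)), while g(n) = n² + n is O(n²).
Since O(n²) grows faster than O(n^(1/3)), g(n) dominates.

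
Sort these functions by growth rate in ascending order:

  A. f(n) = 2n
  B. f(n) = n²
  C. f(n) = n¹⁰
A < B < C

Comparing growth rates:
A = 2n is O(n)
B = n² is O(n²)
C = n¹⁰ is O(n¹⁰)

Therefore, the order from slowest to fastest is: A < B < C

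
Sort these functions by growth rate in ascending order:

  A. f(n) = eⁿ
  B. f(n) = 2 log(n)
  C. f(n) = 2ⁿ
B < C < A

Comparing growth rates:
B = 2 log(n) is O(log n)
C = 2ⁿ is O(2ⁿ)
A = eⁿ is O(eⁿ)

Therefore, the order from slowest to fastest is: B < C < A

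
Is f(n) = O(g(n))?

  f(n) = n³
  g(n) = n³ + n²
True

f(n) = n³ and g(n) = n³ + n² are both O(n³).
Big-O permits equal growth rates (f ≤ c·g for some c), so f(n) = O(g(n)) is true.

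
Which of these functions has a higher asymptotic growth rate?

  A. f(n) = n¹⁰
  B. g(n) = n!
B

f(n) = n¹⁰ is O(n¹⁰), while g(n) = n! is O(n!).
Since O(n!) grows faster than O(n¹⁰), g(n) dominates.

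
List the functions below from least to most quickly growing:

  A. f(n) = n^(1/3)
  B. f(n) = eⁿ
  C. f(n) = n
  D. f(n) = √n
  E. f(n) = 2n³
A < D < C < E < B

Comparing growth rates:
A = n^(1/3) is O(n^(1/3))
D = √n is O(√n)
C = n is O(n)
E = 2n³ is O(n³)
B = eⁿ is O(eⁿ)

Therefore, the order from slowest to fastest is: A < D < C < E < B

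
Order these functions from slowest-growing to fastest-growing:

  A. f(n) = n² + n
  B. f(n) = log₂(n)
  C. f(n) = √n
B < C < A

Comparing growth rates:
B = log₂(n) is O(log n)
C = √n is O(√n)
A = n² + n is O(n²)

Therefore, the order from slowest to fastest is: B < C < A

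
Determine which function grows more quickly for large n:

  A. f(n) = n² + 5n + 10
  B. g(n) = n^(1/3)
A

f(n) = n² + 5n + 10 is O(n²), while g(n) = n^(1/3) is O(n^(1/3)).
Since O(n²) grows faster than O(n^(1/3)), f(n) dominates.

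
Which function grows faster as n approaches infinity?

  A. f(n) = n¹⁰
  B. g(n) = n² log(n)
A

f(n) = n¹⁰ is O(n¹⁰), while g(n) = n² log(n) is O(n² log n).
Since O(n¹⁰) grows faster than O(n² log n), f(n) dominates.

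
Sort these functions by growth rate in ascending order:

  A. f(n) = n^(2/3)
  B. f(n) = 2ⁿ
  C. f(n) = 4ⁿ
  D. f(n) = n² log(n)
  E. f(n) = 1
E < A < D < B < C

Comparing growth rates:
E = 1 is O(1)
A = n^(2/3) is O(n^(2/3))
D = n² log(n) is O(n² log n)
B = 2ⁿ is O(2ⁿ)
C = 4ⁿ is O(4ⁿ)

Therefore, the order from slowest to fastest is: E < A < D < B < C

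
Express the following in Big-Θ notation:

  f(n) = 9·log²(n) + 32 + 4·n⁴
Θ(n⁴)

Order the terms by growth rate: 32 ≺ 9·log²(n) ≺ 4·n⁴.
The fastest-growing term 4·n⁴ dominates as n → ∞; dropping its constant factor gives Θ(n⁴).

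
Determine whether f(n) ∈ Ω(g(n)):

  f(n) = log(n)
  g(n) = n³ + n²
False

f(n) = log(n) is O(log n), and g(n) = n³ + n² is O(n³).
Since O(log n) grows slower than O(n³), f(n) = Ω(g(n)) is false.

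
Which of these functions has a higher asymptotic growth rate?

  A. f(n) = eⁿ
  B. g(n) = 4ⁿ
B

f(n) = eⁿ is O(eⁿ), while g(n) = 4ⁿ is O(4ⁿ).
Since O(4ⁿ) grows faster than O(eⁿ), g(n) dominates.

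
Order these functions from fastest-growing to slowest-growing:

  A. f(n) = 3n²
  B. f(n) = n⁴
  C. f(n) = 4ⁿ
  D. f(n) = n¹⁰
C > D > B > A

Comparing growth rates:
C = 4ⁿ is O(4ⁿ)
D = n¹⁰ is O(n¹⁰)
B = n⁴ is O(n⁴)
A = 3n² is O(n²)

Therefore, the order from fastest to slowest is: C > D > B > A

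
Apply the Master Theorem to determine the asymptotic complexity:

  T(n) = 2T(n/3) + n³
Θ(n³)

Master Theorem: a = 2, b = 3, f(n) = n³.
Compute the critical exponent d = log₃(2) = 0.631.
Compare f(n) = Θ(n³) against n^d:
  k = 3 > d = 0.631, so f(n) = Ω(n^(d+ε)) — Case 3.
  Regularity: a·(n/b)^3/n^3 = a/b^3 = 2/27 < 1 ✓.
  The top-level work dominates: T(n) = Θ(f(n)) = Θ(n³).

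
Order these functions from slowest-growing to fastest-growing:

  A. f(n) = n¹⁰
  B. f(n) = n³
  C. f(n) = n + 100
C < B < A

Comparing growth rates:
C = n + 100 is O(n)
B = n³ is O(n³)
A = n¹⁰ is O(n¹⁰)

Therefore, the order from slowest to fastest is: C < B < A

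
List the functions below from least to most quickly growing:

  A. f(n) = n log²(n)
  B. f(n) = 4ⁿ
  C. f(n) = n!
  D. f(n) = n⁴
A < D < B < C

Comparing growth rates:
A = n log²(n) is O(n log² n)
D = n⁴ is O(n⁴)
B = 4ⁿ is O(4ⁿ)
C = n! is O(n!)

Therefore, the order from slowest to fastest is: A < D < B < C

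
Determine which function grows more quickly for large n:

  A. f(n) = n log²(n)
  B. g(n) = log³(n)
A

f(n) = n log²(n) is O(n log² n), while g(n) = log³(n) is O(log³ n).
Since O(n log² n) grows faster than O(log³ n), f(n) dominates.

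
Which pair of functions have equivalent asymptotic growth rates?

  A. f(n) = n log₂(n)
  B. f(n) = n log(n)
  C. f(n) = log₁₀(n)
A and B

Examining each function:
  A. n log₂(n) is O(n log n)
  B. n log(n) is O(n log n)
  C. log₁₀(n) is O(log n)

Functions A and B both have the same complexity class.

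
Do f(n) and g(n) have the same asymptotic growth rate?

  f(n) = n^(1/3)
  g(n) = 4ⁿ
False

f(n) = n^(1/3) is O(n^(1/3)), and g(n) = 4ⁿ is O(4ⁿ).
Since they have different growth rates, f(n) = Θ(g(n)) is false.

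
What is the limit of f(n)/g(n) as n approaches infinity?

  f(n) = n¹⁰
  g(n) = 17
∞

Since n¹⁰ (O(n¹⁰)) grows faster than 17 (O(1)),
the ratio f(n)/g(n) → ∞ as n → ∞.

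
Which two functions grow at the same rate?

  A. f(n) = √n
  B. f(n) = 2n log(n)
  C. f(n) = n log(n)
B and C

Examining each function:
  A. √n is O(√n)
  B. 2n log(n) is O(n log n)
  C. n log(n) is O(n log n)

Functions B and C both have the same complexity class.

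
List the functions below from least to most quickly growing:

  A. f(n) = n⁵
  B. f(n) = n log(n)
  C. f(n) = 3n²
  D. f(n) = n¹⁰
B < C < A < D

Comparing growth rates:
B = n log(n) is O(n log n)
C = 3n² is O(n²)
A = n⁵ is O(n⁵)
D = n¹⁰ is O(n¹⁰)

Therefore, the order from slowest to fastest is: B < C < A < D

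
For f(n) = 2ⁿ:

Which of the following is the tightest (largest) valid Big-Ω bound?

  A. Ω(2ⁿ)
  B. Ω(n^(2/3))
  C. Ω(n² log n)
A

f(n) = 2ⁿ is Ω(2ⁿ).
All listed options are valid Big-Ω bounds (lower bounds),
but Ω(2ⁿ) is the tightest (largest valid bound).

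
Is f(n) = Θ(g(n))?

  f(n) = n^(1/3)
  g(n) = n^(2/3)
False

f(n) = n^(1/3) is O(n^(1/3)), and g(n) = n^(2/3) is O(n^(2/3)).
Since they have different growth rates, f(n) = Θ(g(n)) is false.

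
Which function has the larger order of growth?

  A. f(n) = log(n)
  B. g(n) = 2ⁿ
B

f(n) = log(n) is O(log n), while g(n) = 2ⁿ is O(2ⁿ).
Since O(2ⁿ) grows faster than O(log n), g(n) dominates.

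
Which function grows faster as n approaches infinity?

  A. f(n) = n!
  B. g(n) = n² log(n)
A

f(n) = n! is O(n!), while g(n) = n² log(n) is O(n² log n).
Since O(n!) grows faster than O(n² log n), f(n) dominates.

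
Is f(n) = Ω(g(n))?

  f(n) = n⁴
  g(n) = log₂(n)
True

f(n) = n⁴ is O(n⁴), and g(n) = log₂(n) is O(log n).
Since O(n⁴) grows at least as fast as O(log n), f(n) = Ω(g(n)) is true.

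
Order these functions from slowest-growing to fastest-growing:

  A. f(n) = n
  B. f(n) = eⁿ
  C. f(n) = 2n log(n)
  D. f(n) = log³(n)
D < A < C < B

Comparing growth rates:
D = log³(n) is O(log³ n)
A = n is O(n)
C = 2n log(n) is O(n log n)
B = eⁿ is O(eⁿ)

Therefore, the order from slowest to fastest is: D < A < C < B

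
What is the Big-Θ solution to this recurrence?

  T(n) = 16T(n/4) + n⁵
Θ(n⁵)

Master Theorem: a = 16, b = 4, f(n) = n⁵.
Compute the critical exponent d = log₄(16) = 2.
Compare f(n) = Θ(n⁵) against n^d:
  k = 5 > d = 2, so f(n) = Ω(n^(d+ε)) — Case 3.
  Regularity: a·(n/b)^5/n^5 = a/b^5 = 16/1024 < 1 ✓.
  The top-level work dominates: T(n) = Θ(f(n)) = Θ(n⁵).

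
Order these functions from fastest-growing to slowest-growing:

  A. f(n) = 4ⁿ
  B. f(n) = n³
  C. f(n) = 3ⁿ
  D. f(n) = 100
A > C > B > D

Comparing growth rates:
A = 4ⁿ is O(4ⁿ)
C = 3ⁿ is O(3ⁿ)
B = n³ is O(n³)
D = 100 is O(1)

Therefore, the order from fastest to slowest is: A > C > B > D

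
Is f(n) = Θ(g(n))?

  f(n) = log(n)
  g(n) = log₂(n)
True

f(n) = log(n) and g(n) = log₂(n) are both O(log n).
Since they have the same asymptotic growth rate, f(n) = Θ(g(n)) is true.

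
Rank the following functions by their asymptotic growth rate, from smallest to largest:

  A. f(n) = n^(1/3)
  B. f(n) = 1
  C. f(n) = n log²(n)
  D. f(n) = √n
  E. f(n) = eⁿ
B < A < D < C < E

Comparing growth rates:
B = 1 is O(1)
A = n^(1/3) is O(n^(1/3))
D = √n is O(√n)
C = n log²(n) is O(n log² n)
E = eⁿ is O(eⁿ)

Therefore, the order from slowest to fastest is: B < A < D < C < E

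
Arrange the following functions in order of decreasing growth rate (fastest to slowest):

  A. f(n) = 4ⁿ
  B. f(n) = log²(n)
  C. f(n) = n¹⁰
A > C > B

Comparing growth rates:
A = 4ⁿ is O(4ⁿ)
C = n¹⁰ is O(n¹⁰)
B = log²(n) is O(log² n)

Therefore, the order from fastest to slowest is: A > C > B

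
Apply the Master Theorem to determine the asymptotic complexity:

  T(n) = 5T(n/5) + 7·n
Θ(n log n)

Master Theorem: a = 5, b = 5, f(n) = 7·n.
Compute the critical exponent d = log₅(5) = 1.
Compare f(n) = Θ(n) against n^d:
  k = 1 = d, so f(n) = Θ(n^d) — Case 2.
  Work is balanced across levels: T(n) = Θ(n^d log n) = Θ(n log n).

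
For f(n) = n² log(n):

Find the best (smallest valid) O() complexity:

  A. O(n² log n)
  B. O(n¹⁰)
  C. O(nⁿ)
A

f(n) = n² log(n) is O(n² log n).
All listed options are valid Big-O bounds (upper bounds),
but O(n² log n) is the tightest (smallest valid bound).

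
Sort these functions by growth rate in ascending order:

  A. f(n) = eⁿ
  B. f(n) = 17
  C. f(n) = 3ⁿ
B < A < C

Comparing growth rates:
B = 17 is O(1)
A = eⁿ is O(eⁿ)
C = 3ⁿ is O(3ⁿ)

Therefore, the order from slowest to fastest is: B < A < C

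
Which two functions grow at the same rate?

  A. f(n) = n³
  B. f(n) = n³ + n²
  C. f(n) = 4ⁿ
A and B

Examining each function:
  A. n³ is O(n³)
  B. n³ + n² is O(n³)
  C. 4ⁿ is O(4ⁿ)

Functions A and B both have the same complexity class.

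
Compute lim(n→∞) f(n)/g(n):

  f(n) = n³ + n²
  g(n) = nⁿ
0

Since n³ + n² (O(n³)) grows slower than nⁿ (O(nⁿ)),
the ratio f(n)/g(n) → 0 as n → ∞.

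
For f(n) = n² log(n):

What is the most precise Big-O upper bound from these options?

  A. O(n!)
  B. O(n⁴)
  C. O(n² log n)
C

f(n) = n² log(n) is O(n² log n).
All listed options are valid Big-O bounds (upper bounds),
but O(n² log n) is the tightest (smallest valid bound).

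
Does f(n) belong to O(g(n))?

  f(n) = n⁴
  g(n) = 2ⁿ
True

f(n) = n⁴ is O(n⁴), and g(n) = 2ⁿ is O(2ⁿ).
Since O(n⁴) ⊆ O(2ⁿ) (f grows no faster than g), f(n) = O(g(n)) is true.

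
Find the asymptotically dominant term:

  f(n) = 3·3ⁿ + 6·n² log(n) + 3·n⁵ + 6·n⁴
3·3ⁿ

Looking at each term:
  - 3·3ⁿ is O(3ⁿ)
  - 6·n² log(n) is O(n² log n)
  - 3·n⁵ is O(n⁵)
  - 6·n⁴ is O(n⁴)

The term 3·3ⁿ (O(3ⁿ)) grows fastest and dominates all others.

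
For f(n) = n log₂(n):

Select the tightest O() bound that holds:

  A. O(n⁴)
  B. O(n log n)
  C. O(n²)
B

f(n) = n log₂(n) is O(n log n).
All listed options are valid Big-O bounds (upper bounds),
but O(n log n) is the tightest (smallest valid bound).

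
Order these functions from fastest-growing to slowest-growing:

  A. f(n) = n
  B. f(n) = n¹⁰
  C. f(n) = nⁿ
C > B > A

Comparing growth rates:
C = nⁿ is O(nⁿ)
B = n¹⁰ is O(n¹⁰)
A = n is O(n)

Therefore, the order from fastest to slowest is: C > B > A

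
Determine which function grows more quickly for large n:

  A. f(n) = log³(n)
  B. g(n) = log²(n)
A

f(n) = log³(n) is O(log³ n), while g(n) = log²(n) is O(log² n).
Since O(log³ n) grows faster than O(log² n), f(n) dominates.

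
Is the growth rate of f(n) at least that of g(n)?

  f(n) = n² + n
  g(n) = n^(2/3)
True

f(n) = n² + n is O(n²), and g(n) = n^(2/3) is O(n^(2/3)).
Since O(n²) grows at least as fast as O(n^(2/3)), f(n) = Ω(g(n)) is true.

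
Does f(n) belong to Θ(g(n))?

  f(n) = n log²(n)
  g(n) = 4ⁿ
False

f(n) = n log²(n) is O(n log² n), and g(n) = 4ⁿ is O(4ⁿ).
Since they have different growth rates, f(n) = Θ(g(n)) is false.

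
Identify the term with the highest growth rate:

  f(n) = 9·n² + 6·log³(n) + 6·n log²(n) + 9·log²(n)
9·n²

Looking at each term:
  - 9·n² is O(n²)
  - 6·log³(n) is O(log³ n)
  - 6·n log²(n) is O(n log² n)
  - 9·log²(n) is O(log² n)

The term 9·n² (O(n²)) grows fastest and dominates all others.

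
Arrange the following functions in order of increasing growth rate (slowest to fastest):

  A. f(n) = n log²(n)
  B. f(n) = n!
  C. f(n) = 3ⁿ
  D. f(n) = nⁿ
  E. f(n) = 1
E < A < C < B < D

Comparing growth rates:
E = 1 is O(1)
A = n log²(n) is O(n log² n)
C = 3ⁿ is O(3ⁿ)
B = n! is O(n!)
D = nⁿ is O(nⁿ)

Therefore, the order from slowest to fastest is: E < A < C < B < D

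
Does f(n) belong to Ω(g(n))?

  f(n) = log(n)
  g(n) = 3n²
False

f(n) = log(n) is O(log n), and g(n) = 3n² is O(n²).
Since O(log n) grows slower than O(n²), f(n) = Ω(g(n)) is false.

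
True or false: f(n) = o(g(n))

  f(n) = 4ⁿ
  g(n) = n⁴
False

f(n) = 4ⁿ is O(4ⁿ), and g(n) = n⁴ is O(n⁴).
Since O(4ⁿ) grows faster than or equal to O(n⁴), f(n) = o(g(n)) is false.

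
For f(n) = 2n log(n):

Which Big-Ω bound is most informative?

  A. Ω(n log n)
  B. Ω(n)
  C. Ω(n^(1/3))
A

f(n) = 2n log(n) is Ω(n log n).
All listed options are valid Big-Ω bounds (lower bounds),
but Ω(n log n) is the tightest (largest valid bound).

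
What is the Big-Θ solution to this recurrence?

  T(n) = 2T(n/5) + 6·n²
Θ(n²)

Master Theorem: a = 2, b = 5, f(n) = 6·n².
Compute the critical exponent d = log₅(2) = 0.431.
Compare f(n) = Θ(n²) against n^d:
  k = 2 > d = 0.431, so f(n) = Ω(n^(d+ε)) — Case 3.
  Regularity: a·(n/b)^2/n^2 = a/b^2 = 2/25 < 1 ✓.
  The top-level work dominates: T(n) = Θ(f(n)) = Θ(n²).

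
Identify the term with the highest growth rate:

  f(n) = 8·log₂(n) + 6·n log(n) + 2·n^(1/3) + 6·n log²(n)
6·n log²(n)

Looking at each term:
  - 8·log₂(n) is O(log n)
  - 6·n log(n) is O(n log n)
  - 2·n^(1/3) is O(n^(1/3))
  - 6·n log²(n) is O(n log² n)

The term 6·n log²(n) (O(n log² n)) grows fastest and dominates all others.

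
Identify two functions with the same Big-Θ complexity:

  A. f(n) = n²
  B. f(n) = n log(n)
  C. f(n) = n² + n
A and C

Examining each function:
  A. n² is O(n²)
  B. n log(n) is O(n log n)
  C. n² + n is O(n²)

Functions A and C both have the same complexity class.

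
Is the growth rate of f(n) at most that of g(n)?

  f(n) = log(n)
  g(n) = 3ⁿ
True

f(n) = log(n) is O(log n), and g(n) = 3ⁿ is O(3ⁿ).
Since O(log n) ⊆ O(3ⁿ) (f grows no faster than g), f(n) = O(g(n)) is true.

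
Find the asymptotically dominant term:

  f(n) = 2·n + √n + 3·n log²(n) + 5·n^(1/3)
3·n log²(n)

Looking at each term:
  - 2·n is O(n)
  - √n is O(√n)
  - 3·n log²(n) is O(n log² n)
  - 5·n^(1/3) is O(n^(1/3))

The term 3·n log²(n) (O(n log² n)) grows fastest and dominates all others.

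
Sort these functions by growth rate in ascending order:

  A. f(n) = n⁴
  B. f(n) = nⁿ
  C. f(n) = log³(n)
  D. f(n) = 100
D < C < A < B

Comparing growth rates:
D = 100 is O(1)
C = log³(n) is O(log³ n)
A = n⁴ is O(n⁴)
B = nⁿ is O(nⁿ)

Therefore, the order from slowest to fastest is: D < C < A < B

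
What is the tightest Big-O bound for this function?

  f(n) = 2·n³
O(n³)

The dominant term in 2·n³ is 2·n³, which is Θ(n³).
Constants are absorbed, so the tightest bound is O(n³).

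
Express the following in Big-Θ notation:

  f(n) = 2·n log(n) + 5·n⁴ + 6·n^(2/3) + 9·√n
Θ(n⁴)

Order the terms by growth rate: 9·√n ≺ 6·n^(2/3) ≺ 2·n log(n) ≺ 5·n⁴.
The fastest-growing term 5·n⁴ dominates as n → ∞; dropping its constant factor gives Θ(n⁴).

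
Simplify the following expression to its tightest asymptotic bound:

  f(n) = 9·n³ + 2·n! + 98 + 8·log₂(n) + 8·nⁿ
Θ(nⁿ)

Order the terms by growth rate: 98 ≺ 8·log₂(n) ≺ 9·n³ ≺ 2·n! ≺ 8·nⁿ.
The fastest-growing term 8·nⁿ dominates as n → ∞; dropping its constant factor gives Θ(nⁿ).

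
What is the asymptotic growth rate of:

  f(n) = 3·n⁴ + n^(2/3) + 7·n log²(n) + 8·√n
Θ(n⁴)

Order the terms by growth rate: 8·√n ≺ n^(2/3) ≺ 7·n log²(n) ≺ 3·n⁴.
The fastest-growing term 3·n⁴ dominates as n → ∞; dropping its constant factor gives Θ(n⁴).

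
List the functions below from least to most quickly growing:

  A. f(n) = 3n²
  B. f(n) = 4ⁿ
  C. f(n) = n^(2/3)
C < A < B

Comparing growth rates:
C = n^(2/3) is O(n^(2/3))
A = 3n² is O(n²)
B = 4ⁿ is O(4ⁿ)

Therefore, the order from slowest to fastest is: C < A < B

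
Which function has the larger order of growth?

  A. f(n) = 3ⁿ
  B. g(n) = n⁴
A

f(n) = 3ⁿ is O(3ⁿ), while g(n) = n⁴ is O(n⁴).
Since O(3ⁿ) grows faster than O(n⁴), f(n) dominates.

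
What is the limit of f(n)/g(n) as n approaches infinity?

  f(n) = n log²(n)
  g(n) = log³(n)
∞

Since n log²(n) (O(n log² n)) grows faster than log³(n) (O(log³ n)),
the ratio f(n)/g(n) → ∞ as n → ∞.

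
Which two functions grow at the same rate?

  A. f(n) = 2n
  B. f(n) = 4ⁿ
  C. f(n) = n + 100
A and C

Examining each function:
  A. 2n is O(n)
  B. 4ⁿ is O(4ⁿ)
  C. n + 100 is O(n)

Functions A and C both have the same complexity class.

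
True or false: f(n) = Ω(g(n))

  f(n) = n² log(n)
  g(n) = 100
True

f(n) = n² log(n) is O(n² log n), and g(n) = 100 is O(1).
Since O(n² log n) grows at least as fast as O(1), f(n) = Ω(g(n)) is true.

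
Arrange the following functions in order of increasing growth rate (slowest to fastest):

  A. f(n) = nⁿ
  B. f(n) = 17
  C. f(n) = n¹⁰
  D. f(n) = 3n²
B < D < C < A

Comparing growth rates:
B = 17 is O(1)
D = 3n² is O(n²)
C = n¹⁰ is O(n¹⁰)
A = nⁿ is O(nⁿ)

Therefore, the order from slowest to fastest is: B < D < C < A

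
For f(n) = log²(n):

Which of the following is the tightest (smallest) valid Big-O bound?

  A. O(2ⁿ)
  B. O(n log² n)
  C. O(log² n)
C

f(n) = log²(n) is O(log² n).
All listed options are valid Big-O bounds (upper bounds),
but O(log² n) is the tightest (smallest valid bound).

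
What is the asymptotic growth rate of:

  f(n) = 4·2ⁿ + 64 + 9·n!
Θ(n!)

Order the terms by growth rate: 64 ≺ 4·2ⁿ ≺ 9·n!.
The fastest-growing term 9·n! dominates as n → ∞; dropping its constant factor gives Θ(n!).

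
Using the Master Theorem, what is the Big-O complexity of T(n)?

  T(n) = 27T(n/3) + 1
Θ(n³)

Master Theorem: a = 27, b = 3, f(n) = 1.
Compute the critical exponent d = log₃(27) = 3.
Compare f(n) = Θ(1) against n^d:
  k = 0 < d = 3, so f(n) = O(n^(d-ε)) — Case 1.
  The recursion cost dominates: T(n) = Θ(n^d) = Θ(n³).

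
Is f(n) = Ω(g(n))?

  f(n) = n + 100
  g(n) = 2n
True

f(n) = n + 100 and g(n) = 2n are both O(n).
Big-Ω permits equal growth rates (f ≥ c·g for some c > 0), so f(n) = Ω(g(n)) is true.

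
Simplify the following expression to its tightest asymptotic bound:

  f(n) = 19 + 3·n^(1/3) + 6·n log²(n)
Θ(n log² n)

Order the terms by growth rate: 19 ≺ 3·n^(1/3) ≺ 6·n log²(n).
The fastest-growing term 6·n log²(n) dominates as n → ∞; dropping its constant factor gives Θ(n log² n).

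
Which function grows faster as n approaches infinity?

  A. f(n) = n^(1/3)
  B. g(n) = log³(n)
A

f(n) = n^(1/3) is O(n^(1/3)), while g(n) = log³(n) is O(log³ n).
Since O(n^(1/3)) grows faster than O(log³ n), f(n) dominates.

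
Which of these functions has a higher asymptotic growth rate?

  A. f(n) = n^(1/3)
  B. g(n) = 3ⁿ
B

f(n) = n^(1/3) is O(n^(1/3)), while g(n) = 3ⁿ is O(3ⁿ).
Since O(3ⁿ) grows faster than O(n^(1/3)), g(n) dominates.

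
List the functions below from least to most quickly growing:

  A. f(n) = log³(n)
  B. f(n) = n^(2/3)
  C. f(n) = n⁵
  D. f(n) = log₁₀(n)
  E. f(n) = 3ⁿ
D < A < B < C < E

Comparing growth rates:
D = log₁₀(n) is O(log n)
A = log³(n) is O(log³ n)
B = n^(2/3) is O(n^(2/3))
C = n⁵ is O(n⁵)
E = 3ⁿ is O(3ⁿ)

Therefore, the order from slowest to fastest is: D < A < B < C < E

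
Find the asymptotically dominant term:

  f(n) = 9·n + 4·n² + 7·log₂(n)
4·n²

Looking at each term:
  - 9·n is O(n)
  - 4·n² is O(n²)
  - 7·log₂(n) is O(log n)

The term 4·n² (O(n²)) grows fastest and dominates all others.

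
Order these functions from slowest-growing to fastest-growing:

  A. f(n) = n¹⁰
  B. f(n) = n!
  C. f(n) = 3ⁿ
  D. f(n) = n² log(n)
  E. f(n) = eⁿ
D < A < E < C < B

Comparing growth rates:
D = n² log(n) is O(n² log n)
A = n¹⁰ is O(n¹⁰)
E = eⁿ is O(eⁿ)
C = 3ⁿ is O(3ⁿ)
B = n! is O(n!)

Therefore, the order from slowest to fastest is: D < A < E < C < B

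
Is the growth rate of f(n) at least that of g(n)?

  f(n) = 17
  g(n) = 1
True

f(n) = 17 and g(n) = 1 are both O(1).
Big-Ω permits equal growth rates (f ≥ c·g for some c > 0), so f(n) = Ω(g(n)) is true.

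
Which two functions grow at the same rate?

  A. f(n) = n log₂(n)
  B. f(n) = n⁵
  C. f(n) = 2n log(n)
A and C

Examining each function:
  A. n log₂(n) is O(n log n)
  B. n⁵ is O(n⁵)
  C. 2n log(n) is O(n log n)

Functions A and C both have the same complexity class.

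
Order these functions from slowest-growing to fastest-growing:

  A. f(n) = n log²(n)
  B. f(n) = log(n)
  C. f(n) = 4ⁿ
B < A < C

Comparing growth rates:
B = log(n) is O(log n)
A = n log²(n) is O(n log² n)
C = 4ⁿ is O(4ⁿ)

Therefore, the order from slowest to fastest is: B < A < C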